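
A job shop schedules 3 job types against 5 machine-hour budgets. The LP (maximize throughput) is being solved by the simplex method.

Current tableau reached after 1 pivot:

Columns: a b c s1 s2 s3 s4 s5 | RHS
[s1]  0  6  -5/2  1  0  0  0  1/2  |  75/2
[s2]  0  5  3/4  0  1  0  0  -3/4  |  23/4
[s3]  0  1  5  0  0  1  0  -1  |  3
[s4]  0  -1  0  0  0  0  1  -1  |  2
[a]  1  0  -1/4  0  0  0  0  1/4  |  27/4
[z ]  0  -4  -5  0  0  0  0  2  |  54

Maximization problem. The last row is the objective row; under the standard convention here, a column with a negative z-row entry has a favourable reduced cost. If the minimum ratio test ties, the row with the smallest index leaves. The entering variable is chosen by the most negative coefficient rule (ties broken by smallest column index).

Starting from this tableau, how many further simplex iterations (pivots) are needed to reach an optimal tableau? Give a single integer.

2

pivot: c in, s3 out → z = 57
pivot: b in, s2 out → z = 5847/97
No improving column remains; optimal.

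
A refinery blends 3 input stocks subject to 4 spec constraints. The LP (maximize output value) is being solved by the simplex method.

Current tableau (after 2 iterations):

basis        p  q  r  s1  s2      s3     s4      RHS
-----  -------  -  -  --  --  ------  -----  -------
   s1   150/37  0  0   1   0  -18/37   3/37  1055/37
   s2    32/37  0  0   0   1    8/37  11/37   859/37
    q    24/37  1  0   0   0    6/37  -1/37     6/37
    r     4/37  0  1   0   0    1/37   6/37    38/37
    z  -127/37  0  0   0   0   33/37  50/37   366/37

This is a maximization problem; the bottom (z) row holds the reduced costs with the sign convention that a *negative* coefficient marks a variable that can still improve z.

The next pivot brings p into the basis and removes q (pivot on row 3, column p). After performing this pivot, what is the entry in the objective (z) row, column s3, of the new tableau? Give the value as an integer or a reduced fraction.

Pivot element is row 3, column p: 24/37.
Normalize row 3: new (row 3, s3) = (6/37)/(24/37) = 1/4.
z-row ← z-row − (-127/37)·(new row 3): 33/37 − (-127/37)·(1/4) = 7/4.

7/4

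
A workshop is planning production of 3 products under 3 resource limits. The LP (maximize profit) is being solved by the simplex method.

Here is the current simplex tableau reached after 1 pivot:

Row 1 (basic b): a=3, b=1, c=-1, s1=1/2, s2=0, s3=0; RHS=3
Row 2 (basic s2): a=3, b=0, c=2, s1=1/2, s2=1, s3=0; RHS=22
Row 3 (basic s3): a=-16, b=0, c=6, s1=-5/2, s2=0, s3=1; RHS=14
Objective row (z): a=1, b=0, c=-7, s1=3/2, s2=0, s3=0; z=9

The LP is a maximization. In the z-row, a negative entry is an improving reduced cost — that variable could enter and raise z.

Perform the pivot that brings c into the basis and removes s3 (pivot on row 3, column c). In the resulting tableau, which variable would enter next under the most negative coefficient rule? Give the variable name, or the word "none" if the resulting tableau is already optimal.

Pivot element 6. New z-row = old z-row − (-7)·(row 3/6).
Updated z-row coefficients: a: -53/3, b: 0, c: 0, s1: -17/12, s2: 0, s3: 7/6.
The most negative is -53/3 in column a, so a would enter next.

a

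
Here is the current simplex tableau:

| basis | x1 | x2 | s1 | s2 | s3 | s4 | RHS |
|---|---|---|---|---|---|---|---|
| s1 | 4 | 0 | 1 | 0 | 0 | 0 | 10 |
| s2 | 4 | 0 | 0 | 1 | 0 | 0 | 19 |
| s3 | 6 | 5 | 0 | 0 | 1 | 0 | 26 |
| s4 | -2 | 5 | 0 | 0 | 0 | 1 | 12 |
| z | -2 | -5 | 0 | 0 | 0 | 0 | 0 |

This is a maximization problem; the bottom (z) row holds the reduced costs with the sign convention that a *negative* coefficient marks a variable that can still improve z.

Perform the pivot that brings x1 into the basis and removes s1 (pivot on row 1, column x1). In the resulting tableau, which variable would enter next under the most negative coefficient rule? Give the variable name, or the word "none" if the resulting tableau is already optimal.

x2

Pivot element 4. New z-row = old z-row − (-2)·(row 1/4).
Updated z-row coefficients: x1: 0, x2: -5, s1: 1/2, s2: 0, s3: 0, s4: 0.
The most negative is -5 in column x2, so x2 would enter next.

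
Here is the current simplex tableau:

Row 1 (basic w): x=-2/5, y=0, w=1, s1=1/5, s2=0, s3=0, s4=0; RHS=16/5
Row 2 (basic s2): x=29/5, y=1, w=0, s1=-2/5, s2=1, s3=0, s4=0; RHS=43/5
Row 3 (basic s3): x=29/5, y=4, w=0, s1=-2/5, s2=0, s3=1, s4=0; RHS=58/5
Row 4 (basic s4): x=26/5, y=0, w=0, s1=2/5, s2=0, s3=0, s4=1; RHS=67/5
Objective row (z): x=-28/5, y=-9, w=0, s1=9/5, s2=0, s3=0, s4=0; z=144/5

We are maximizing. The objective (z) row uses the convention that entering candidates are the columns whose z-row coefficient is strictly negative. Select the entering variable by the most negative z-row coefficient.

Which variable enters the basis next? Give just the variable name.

Objective-row coefficients: x: -28/5, y: -9, w: 0, s1: 9/5, s2: 0, s3: 0, s4: 0.
The most negative is -9 in column y, so y enters.

y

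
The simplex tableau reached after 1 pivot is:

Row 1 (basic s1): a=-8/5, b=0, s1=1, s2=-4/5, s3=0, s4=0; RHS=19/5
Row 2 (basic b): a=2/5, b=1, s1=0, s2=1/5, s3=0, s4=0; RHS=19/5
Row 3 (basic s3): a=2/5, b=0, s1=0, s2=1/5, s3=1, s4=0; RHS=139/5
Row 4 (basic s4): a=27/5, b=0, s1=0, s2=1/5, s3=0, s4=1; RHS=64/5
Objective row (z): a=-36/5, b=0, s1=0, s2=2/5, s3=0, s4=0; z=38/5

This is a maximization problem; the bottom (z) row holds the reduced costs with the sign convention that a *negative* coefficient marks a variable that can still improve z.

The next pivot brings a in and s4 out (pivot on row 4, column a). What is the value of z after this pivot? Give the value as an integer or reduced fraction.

Minimum ratio for a: (64/5)/(27/5) = 64/27.
z changes by −(z-row coeff of a)·ratio = −(-36/5)·(64/27) = 256/15.
New z = 38/5 + (256/15) = 74/3.

74/3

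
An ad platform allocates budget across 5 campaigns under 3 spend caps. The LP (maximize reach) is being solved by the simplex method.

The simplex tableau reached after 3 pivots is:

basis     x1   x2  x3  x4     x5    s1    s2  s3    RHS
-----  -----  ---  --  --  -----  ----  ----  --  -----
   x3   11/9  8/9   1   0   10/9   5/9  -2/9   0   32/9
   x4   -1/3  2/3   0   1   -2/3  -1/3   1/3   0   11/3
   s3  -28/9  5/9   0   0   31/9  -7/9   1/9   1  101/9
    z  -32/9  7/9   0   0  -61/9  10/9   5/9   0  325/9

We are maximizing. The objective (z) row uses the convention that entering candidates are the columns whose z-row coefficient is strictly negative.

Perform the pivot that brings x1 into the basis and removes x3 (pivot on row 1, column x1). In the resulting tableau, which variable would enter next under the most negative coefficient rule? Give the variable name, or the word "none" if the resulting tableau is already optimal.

Pivot element 11/9. New z-row = old z-row − (-32/9)·(row 1/(11/9)).
Updated z-row coefficients: x1: 0, x2: 37/11, x3: 32/11, x4: 0, x5: -39/11, s1: 30/11, s2: -1/11, s3: 0.
The most negative is -39/11 in column x5, so x5 would enter next.

x5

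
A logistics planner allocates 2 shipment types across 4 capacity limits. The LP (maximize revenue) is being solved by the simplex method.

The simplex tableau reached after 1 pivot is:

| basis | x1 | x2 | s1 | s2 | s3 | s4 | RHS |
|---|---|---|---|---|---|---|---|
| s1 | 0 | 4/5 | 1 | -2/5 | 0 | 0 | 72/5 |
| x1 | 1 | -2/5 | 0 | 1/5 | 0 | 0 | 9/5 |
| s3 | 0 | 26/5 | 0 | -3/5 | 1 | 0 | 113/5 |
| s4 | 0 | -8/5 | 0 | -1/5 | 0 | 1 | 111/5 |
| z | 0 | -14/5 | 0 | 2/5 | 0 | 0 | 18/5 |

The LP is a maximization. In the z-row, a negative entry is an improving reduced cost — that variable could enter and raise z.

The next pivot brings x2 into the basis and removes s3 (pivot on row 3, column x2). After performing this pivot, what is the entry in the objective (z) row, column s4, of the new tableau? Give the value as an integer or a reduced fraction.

Pivot element is row 3, column x2: 26/5.
Normalize row 3: new (row 3, s4) = 0/(26/5) = 0.
z-row ← z-row − (-14/5)·(new row 3): 0 − (-14/5)·0 = 0.

0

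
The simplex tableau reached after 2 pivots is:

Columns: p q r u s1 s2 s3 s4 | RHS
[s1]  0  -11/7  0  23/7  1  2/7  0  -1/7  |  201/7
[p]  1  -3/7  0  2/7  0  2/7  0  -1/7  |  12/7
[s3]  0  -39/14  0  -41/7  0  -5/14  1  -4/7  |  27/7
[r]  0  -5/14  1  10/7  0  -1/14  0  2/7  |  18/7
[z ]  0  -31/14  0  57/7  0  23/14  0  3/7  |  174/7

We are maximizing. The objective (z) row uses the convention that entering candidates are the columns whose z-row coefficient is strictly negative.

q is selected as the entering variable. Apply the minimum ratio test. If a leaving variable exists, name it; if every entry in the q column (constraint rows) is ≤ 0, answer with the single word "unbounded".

unbounded

q-column entries: row 1: -11/7, row 2: -3/7, row 3: -39/14, row 4: -5/14. All ≤ 0, so q can increase without bound; the LP is unbounded in this direction.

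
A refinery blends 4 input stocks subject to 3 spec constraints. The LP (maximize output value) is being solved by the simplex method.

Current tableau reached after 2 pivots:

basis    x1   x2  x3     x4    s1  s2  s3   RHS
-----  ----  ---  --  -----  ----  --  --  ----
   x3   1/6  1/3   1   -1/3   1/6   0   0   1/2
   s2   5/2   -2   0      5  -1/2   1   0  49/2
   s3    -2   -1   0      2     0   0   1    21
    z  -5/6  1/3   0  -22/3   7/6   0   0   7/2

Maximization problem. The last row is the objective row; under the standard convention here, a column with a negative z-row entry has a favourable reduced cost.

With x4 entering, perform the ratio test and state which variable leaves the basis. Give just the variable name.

Ratios: row 1 (x3): entry -1/3 ≤ 0, skip; row 2 (s2): (49/2)/5 = 49/10; row 3 (s3): 21/2 = 21/2.
Minimum ratio 49/10 is in the s2 row, so s2 leaves.

s2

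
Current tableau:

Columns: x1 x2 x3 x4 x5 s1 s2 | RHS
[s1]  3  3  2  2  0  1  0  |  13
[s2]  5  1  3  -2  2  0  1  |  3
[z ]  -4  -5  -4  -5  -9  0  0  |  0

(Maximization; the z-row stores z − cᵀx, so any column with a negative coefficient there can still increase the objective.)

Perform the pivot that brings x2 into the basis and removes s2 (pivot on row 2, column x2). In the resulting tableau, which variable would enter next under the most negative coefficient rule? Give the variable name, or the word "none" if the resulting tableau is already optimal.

Pivot element 1. New z-row = old z-row − (-5)·(row 2/1).
Updated z-row coefficients: x1: 21, x2: 0, x3: 11, x4: -15, x5: 1, s1: 0, s2: 5.
The most negative is -15 in column x4, so x4 would enter next.

x4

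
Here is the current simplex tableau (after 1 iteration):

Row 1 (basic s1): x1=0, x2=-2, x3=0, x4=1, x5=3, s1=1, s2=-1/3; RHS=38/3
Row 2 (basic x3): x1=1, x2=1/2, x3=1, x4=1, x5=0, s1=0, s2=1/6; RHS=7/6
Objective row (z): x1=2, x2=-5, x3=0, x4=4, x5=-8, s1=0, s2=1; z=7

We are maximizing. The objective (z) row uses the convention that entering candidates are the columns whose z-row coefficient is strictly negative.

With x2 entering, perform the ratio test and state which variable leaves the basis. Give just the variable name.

x3

Ratios: row 1 (s1): entry -2 ≤ 0, skip; row 2 (x3): (7/6)/(1/2) = 7/3.
Minimum ratio 7/3 is in the x3 row, so x3 leaves.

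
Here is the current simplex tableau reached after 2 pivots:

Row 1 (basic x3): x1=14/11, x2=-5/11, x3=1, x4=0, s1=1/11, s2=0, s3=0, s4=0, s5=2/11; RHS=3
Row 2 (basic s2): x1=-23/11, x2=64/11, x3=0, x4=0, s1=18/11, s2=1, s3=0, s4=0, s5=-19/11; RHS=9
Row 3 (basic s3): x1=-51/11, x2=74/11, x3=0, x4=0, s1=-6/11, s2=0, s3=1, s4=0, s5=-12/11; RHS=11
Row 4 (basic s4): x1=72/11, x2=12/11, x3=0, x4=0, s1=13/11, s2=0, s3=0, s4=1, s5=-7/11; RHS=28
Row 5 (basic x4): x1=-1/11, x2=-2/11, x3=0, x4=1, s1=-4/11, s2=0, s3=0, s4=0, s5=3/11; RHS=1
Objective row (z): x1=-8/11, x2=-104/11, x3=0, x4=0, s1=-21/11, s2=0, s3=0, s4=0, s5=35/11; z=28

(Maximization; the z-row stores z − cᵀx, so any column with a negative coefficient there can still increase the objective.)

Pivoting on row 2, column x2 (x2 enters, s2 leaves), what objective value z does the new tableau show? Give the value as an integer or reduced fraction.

341/8

Minimum ratio for x2: 9/(64/11) = 99/64.
z changes by −(z-row coeff of x2)·ratio = −(-104/11)·(99/64) = 117/8.
New z = 28 + (117/8) = 341/8.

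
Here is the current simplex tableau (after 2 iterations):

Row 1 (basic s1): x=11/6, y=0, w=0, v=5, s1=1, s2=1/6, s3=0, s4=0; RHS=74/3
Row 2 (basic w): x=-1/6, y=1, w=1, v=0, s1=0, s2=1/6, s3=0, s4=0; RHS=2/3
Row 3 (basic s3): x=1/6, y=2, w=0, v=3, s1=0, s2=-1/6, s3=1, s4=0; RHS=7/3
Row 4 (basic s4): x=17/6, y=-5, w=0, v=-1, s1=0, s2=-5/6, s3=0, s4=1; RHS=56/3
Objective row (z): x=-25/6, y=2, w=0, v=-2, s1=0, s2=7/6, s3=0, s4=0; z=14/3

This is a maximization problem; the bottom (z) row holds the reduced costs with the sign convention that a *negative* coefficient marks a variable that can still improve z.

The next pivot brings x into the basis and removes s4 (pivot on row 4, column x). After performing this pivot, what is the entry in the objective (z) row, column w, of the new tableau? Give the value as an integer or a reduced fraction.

Pivot element is row 4, column x: 17/6.
Normalize row 4: new (row 4, w) = 0/(17/6) = 0.
z-row ← z-row − (-25/6)·(new row 4): 0 − (-25/6)·0 = 0.

0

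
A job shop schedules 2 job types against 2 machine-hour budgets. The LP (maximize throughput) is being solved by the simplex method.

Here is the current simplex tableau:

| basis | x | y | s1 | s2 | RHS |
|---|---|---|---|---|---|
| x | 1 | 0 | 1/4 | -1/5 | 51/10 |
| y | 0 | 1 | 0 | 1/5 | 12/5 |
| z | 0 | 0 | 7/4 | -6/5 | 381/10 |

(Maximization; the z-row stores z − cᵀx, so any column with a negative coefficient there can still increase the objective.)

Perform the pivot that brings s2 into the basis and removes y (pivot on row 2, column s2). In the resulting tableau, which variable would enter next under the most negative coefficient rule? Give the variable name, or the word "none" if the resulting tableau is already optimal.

none

Pivot element 1/5. New z-row = old z-row − (-6/5)·(row 2/(1/5)).
Updated z-row coefficients: x: 0, y: 6, s1: 7/4, s2: 0.
No coefficient is strictly negative; the tableau after this pivot is optimal.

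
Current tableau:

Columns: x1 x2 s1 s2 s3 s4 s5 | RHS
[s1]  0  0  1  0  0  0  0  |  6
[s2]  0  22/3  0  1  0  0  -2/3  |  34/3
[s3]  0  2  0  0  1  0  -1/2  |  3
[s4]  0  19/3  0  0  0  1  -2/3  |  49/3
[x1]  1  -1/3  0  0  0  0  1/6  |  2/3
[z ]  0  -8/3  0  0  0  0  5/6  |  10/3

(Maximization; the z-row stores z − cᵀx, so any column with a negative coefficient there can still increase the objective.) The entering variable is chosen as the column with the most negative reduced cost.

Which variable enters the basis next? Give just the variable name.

x2

Objective-row coefficients: x1: 0, x2: -8/3, s1: 0, s2: 0, s3: 0, s4: 0, s5: 5/6.
The most negative is -8/3 in column x2, so x2 enters.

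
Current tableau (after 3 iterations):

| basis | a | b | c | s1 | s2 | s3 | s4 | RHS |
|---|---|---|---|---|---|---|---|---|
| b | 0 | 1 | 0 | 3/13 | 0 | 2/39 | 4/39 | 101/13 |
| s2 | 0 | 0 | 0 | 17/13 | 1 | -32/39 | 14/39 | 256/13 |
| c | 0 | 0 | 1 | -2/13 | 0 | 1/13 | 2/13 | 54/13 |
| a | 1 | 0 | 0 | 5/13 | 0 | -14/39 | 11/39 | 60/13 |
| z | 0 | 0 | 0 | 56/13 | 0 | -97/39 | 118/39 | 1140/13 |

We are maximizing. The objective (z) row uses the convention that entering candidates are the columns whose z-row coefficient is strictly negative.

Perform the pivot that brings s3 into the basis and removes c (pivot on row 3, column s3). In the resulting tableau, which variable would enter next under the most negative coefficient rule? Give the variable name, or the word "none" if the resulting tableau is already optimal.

s1

Pivot element 1/13. New z-row = old z-row − (-97/39)·(row 3/(1/13)).
Updated z-row coefficients: a: 0, b: 0, c: 97/3, s1: -2/3, s2: 0, s3: 0, s4: 8.
The most negative is -2/3 in column s1, so s1 would enter next.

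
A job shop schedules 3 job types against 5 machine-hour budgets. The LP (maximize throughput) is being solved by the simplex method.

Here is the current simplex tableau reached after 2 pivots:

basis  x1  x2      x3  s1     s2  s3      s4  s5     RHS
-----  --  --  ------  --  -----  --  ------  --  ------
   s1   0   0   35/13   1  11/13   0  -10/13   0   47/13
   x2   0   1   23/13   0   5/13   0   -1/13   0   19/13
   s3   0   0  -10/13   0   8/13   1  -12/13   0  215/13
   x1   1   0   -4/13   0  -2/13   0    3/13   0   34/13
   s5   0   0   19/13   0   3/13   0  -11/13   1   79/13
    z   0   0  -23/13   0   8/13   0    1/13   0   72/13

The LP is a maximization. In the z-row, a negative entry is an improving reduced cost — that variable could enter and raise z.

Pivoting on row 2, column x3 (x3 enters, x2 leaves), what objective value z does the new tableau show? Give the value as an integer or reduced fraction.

Minimum ratio for x3: (19/13)/(23/13) = 19/23.
z changes by −(z-row coeff of x3)·ratio = −(-23/13)·(19/23) = 19/13.
New z = 72/13 + (19/13) = 7.

7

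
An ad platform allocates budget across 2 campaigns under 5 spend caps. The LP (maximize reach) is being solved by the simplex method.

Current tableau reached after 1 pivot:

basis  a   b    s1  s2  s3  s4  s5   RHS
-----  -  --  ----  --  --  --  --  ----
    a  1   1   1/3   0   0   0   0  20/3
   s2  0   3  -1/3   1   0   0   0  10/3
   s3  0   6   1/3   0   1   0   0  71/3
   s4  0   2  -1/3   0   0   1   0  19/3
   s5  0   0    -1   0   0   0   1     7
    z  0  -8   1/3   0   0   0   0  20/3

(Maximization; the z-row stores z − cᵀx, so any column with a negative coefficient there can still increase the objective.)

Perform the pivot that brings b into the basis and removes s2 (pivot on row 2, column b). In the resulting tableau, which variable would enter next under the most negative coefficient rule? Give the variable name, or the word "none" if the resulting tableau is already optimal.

s1

Pivot element 3. New z-row = old z-row − (-8)·(row 2/3).
Updated z-row coefficients: a: 0, b: 0, s1: -5/9, s2: 8/3, s3: 0, s4: 0, s5: 0.
The most negative is -5/9 in column s1, so s1 would enter next.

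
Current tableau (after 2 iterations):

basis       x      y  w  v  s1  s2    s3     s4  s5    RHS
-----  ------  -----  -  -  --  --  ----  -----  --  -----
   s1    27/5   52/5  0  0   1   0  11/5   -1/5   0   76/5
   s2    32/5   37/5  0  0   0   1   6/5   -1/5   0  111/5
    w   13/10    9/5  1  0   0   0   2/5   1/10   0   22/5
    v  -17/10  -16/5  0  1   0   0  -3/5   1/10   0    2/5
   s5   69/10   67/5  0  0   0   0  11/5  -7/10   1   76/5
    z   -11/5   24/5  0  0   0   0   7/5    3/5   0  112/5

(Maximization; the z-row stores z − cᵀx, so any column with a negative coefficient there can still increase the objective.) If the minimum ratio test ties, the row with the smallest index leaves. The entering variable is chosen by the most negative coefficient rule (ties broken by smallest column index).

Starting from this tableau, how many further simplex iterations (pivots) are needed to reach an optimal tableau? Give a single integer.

1

pivot: x in, s5 out → z = 1880/69
No improving column remains; optimal.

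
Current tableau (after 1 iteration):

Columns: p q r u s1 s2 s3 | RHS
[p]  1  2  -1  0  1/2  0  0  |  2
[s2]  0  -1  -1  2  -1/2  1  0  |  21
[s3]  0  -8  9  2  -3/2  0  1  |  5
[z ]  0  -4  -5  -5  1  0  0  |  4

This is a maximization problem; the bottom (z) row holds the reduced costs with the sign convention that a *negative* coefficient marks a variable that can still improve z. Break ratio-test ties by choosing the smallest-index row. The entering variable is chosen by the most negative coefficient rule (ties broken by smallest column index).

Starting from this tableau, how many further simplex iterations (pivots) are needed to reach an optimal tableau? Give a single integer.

3

pivot: r in, s3 out → z = 61/9
pivot: q in, p out → z = 131/5
pivot: u in, r out → z = 81/2
No improving column remains; optimal.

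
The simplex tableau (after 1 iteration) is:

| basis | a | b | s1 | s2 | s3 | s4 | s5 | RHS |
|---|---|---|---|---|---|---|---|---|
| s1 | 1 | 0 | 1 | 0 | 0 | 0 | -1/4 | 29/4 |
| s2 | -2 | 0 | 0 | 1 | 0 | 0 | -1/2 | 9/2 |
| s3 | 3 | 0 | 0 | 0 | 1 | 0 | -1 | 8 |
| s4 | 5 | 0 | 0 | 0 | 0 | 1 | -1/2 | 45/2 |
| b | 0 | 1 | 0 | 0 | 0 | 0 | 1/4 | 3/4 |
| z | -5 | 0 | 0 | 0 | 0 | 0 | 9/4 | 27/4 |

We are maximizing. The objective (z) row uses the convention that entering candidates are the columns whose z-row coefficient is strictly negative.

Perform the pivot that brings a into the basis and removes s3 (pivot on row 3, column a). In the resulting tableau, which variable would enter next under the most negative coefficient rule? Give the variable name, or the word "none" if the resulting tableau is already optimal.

Pivot element 3. New z-row = old z-row − (-5)·(row 3/3).
Updated z-row coefficients: a: 0, b: 0, s1: 0, s2: 0, s3: 5/3, s4: 0, s5: 7/12.
No coefficient is strictly negative; the tableau after this pivot is optimal.

none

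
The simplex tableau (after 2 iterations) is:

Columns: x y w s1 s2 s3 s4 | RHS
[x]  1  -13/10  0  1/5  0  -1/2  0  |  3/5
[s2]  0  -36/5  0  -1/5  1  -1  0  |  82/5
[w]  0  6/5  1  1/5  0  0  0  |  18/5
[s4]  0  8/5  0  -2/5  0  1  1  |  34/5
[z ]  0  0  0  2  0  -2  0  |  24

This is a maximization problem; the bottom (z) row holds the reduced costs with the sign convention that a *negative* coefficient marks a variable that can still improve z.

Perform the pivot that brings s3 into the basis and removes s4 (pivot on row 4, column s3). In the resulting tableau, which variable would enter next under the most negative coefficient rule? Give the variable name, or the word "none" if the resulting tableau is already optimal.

none

Pivot element 1. New z-row = old z-row − (-2)·(row 4/1).
Updated z-row coefficients: x: 0, y: 16/5, w: 0, s1: 6/5, s2: 0, s3: 0, s4: 2.
No coefficient is strictly negative; the tableau after this pivot is optimal.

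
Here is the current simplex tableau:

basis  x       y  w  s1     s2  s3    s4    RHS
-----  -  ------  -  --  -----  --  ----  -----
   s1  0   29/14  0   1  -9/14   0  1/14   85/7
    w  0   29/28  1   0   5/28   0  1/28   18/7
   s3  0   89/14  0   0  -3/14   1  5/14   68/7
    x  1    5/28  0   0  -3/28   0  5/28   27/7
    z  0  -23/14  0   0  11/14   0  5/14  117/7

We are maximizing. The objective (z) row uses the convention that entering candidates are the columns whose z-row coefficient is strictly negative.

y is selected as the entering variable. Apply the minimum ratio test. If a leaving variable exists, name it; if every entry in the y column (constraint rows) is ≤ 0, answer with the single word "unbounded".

Ratios: row 1 (s1): (85/7)/(29/14) = 170/29; row 2 (w): (18/7)/(29/28) = 72/29; row 3 (s3): (68/7)/(89/14) = 136/89; row 4 (x): (27/7)/(5/28) = 108/5.
Minimum ratio is in the s3 row, so s3 leaves.

s3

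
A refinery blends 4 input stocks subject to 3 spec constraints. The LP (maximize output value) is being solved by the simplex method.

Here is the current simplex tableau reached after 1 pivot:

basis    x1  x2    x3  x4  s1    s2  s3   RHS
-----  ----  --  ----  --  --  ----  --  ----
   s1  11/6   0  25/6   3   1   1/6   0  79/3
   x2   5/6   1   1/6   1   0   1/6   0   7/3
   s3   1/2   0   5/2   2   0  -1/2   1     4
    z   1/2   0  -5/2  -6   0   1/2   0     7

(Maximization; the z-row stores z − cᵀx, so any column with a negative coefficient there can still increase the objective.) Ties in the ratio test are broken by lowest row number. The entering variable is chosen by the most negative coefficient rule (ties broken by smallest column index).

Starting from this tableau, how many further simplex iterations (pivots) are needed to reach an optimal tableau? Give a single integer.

pivot: x4 in, s3 out → z = 19
pivot: s2 in, x2 out → z = 99/5
No improving column remains; optimal.

2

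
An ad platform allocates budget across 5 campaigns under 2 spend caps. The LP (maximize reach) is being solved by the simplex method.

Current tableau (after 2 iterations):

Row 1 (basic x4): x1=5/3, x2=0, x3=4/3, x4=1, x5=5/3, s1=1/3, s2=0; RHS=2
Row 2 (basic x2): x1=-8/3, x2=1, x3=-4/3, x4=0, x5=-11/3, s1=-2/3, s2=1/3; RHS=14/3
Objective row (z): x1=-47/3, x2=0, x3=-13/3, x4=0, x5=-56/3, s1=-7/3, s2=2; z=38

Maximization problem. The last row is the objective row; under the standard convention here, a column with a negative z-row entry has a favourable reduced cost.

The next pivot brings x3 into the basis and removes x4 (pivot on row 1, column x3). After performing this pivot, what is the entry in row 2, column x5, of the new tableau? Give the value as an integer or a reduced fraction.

Pivot element is row 1, column x3: 4/3.
Normalize row 1: new (row 1, x5) = (5/3)/(4/3) = 5/4.
row 2 ← row 2 − (-4/3)·(new row 1): -11/3 − (-4/3)·(5/4) = -2.

-2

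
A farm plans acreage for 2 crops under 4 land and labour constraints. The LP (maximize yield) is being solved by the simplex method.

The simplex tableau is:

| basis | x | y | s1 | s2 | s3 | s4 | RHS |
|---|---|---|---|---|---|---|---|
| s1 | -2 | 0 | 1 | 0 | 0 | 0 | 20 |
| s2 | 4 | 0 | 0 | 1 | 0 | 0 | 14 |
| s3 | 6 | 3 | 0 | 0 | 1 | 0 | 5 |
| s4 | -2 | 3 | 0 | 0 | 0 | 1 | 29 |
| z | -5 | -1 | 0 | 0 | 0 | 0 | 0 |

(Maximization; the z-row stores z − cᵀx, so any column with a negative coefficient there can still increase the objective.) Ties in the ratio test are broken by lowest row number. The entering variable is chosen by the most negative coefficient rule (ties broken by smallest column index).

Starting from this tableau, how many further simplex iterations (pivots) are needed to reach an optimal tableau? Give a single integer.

1

pivot: x in, s3 out → z = 25/6
No improving column remains; optimal.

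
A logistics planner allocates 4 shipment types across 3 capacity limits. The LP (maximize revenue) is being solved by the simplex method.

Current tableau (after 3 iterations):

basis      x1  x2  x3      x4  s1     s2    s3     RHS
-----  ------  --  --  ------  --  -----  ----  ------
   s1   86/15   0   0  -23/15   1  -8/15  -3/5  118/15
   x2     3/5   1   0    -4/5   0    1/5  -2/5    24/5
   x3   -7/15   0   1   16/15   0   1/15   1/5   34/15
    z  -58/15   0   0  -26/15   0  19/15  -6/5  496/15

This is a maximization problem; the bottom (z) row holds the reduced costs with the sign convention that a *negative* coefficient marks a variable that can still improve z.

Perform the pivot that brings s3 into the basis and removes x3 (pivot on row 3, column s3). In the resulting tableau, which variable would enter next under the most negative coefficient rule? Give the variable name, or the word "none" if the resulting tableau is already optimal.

x1

Pivot element 1/5. New z-row = old z-row − (-6/5)·(row 3/(1/5)).
Updated z-row coefficients: x1: -20/3, x2: 0, x3: 6, x4: 14/3, s1: 0, s2: 5/3, s3: 0.
The most negative is -20/3 in column x1, so x1 would enter next.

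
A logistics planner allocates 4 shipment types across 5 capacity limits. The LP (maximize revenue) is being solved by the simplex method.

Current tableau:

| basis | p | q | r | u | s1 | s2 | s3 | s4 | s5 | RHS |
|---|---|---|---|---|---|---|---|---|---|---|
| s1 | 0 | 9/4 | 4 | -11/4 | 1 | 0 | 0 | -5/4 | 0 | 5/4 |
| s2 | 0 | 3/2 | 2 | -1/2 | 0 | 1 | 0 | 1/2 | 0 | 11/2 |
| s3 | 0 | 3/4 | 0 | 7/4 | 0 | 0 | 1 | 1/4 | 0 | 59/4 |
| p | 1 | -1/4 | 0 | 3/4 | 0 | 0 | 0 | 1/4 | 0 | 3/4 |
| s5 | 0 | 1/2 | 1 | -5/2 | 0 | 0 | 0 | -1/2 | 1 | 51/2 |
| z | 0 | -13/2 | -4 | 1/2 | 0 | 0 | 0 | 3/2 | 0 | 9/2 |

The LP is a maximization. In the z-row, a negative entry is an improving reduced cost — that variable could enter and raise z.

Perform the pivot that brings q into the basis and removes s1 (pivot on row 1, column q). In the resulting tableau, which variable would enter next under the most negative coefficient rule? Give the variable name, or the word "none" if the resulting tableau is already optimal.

Pivot element 9/4. New z-row = old z-row − (-13/2)·(row 1/(9/4)).
Updated z-row coefficients: p: 0, q: 0, r: 68/9, u: -67/9, s1: 26/9, s2: 0, s3: 0, s4: -19/9, s5: 0.
The most negative is -67/9 in column u, so u would enter next.

u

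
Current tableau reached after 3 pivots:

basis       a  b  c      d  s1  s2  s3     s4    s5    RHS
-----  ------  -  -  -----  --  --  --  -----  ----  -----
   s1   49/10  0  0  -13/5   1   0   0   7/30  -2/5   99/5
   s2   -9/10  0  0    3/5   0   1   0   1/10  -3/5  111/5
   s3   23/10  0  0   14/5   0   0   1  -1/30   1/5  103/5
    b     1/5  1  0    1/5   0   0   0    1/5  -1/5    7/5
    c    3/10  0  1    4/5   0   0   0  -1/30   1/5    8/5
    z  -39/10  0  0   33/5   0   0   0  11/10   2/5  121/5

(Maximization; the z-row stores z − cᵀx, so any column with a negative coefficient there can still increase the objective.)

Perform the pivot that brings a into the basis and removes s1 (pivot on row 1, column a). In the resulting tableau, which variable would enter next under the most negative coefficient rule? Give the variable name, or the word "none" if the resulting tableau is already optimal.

none

Pivot element 49/10. New z-row = old z-row − (-39/10)·(row 1/(49/10)).
Updated z-row coefficients: a: 0, b: 0, c: 0, d: 222/49, s1: 39/49, s2: 0, s3: 0, s4: 9/7, s5: 4/49.
No coefficient is strictly negative; the tableau after this pivot is optimal.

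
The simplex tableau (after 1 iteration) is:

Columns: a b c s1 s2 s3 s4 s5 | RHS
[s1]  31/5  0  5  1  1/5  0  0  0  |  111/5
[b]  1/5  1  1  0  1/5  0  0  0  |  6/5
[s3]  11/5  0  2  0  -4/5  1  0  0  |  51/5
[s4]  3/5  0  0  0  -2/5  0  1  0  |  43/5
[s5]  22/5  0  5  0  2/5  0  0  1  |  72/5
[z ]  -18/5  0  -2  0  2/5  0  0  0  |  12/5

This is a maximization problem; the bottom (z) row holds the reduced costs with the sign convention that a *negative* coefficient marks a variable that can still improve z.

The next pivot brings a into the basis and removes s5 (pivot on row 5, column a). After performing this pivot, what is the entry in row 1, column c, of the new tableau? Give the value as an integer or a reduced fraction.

Pivot element is row 5, column a: 22/5.
Normalize row 5: new (row 5, c) = 5/(22/5) = 25/22.
row 1 ← row 1 − (31/5)·(new row 5): 5 − (31/5)·(25/22) = -45/22.

-45/22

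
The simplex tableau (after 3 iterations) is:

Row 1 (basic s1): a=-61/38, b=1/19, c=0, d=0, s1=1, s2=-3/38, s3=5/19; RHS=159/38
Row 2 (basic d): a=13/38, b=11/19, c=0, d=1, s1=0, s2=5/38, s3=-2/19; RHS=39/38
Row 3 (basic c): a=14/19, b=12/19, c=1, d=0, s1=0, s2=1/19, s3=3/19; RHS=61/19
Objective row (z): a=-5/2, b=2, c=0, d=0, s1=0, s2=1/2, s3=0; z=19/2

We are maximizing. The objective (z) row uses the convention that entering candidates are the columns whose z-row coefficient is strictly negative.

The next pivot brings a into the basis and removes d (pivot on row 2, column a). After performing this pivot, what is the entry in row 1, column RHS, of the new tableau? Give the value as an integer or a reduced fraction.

9

Pivot element is row 2, column a: 13/38.
Normalize row 2: new (row 2, RHS) = (39/38)/(13/38) = 3.
row 1 ← row 1 − (-61/38)·(new row 2): 159/38 − (-61/38)·3 = 9.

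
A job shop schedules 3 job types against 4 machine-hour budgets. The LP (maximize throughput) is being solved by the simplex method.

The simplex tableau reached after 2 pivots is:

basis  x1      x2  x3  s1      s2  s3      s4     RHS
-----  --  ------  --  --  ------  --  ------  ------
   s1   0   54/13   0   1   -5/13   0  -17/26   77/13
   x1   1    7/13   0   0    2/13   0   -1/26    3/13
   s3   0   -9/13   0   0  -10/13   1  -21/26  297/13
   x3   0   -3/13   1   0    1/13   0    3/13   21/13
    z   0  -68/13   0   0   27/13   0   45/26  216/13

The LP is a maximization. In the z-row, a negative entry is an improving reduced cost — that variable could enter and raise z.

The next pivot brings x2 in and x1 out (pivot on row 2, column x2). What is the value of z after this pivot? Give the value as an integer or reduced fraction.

132/7

Minimum ratio for x2: (3/13)/(7/13) = 3/7.
z changes by −(z-row coeff of x2)·ratio = −(-68/13)·(3/7) = 204/91.
New z = 216/13 + (204/91) = 132/7.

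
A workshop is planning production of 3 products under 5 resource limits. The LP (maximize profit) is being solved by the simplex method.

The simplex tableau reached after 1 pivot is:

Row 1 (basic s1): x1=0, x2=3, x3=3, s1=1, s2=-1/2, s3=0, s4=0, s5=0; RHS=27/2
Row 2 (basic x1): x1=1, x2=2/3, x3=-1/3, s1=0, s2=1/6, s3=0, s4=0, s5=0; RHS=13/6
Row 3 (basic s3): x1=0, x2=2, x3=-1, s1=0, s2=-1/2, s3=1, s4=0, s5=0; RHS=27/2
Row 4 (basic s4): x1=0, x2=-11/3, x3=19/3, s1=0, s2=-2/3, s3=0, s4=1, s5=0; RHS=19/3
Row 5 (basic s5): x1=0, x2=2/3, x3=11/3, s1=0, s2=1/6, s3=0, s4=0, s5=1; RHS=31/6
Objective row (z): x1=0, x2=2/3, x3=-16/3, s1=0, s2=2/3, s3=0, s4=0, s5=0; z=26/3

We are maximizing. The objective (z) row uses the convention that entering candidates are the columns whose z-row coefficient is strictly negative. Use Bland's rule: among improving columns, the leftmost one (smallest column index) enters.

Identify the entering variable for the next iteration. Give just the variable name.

x3

Objective-row coefficients: x1: 0, x2: 2/3, x3: -16/3, s1: 0, s2: 2/3, s3: 0, s4: 0, s5: 0.
Improving columns: x3. Bland's rule picks the smallest column index → x3.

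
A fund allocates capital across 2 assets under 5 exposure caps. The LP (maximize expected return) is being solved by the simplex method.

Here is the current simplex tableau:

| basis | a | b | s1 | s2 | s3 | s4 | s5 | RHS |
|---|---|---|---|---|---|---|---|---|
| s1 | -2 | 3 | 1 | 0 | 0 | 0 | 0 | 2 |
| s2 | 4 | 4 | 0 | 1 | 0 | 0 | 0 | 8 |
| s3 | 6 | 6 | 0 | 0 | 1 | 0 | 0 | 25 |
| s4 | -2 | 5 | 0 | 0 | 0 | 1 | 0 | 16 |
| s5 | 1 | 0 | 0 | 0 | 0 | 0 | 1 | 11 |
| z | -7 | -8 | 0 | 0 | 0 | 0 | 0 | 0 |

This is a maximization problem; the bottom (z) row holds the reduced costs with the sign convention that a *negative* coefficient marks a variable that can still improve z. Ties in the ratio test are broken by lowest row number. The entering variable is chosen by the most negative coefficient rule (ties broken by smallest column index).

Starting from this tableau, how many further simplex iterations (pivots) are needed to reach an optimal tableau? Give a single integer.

2

pivot: b in, s1 out → z = 16/3
pivot: a in, s2 out → z = 76/5
No improving column remains; optimal.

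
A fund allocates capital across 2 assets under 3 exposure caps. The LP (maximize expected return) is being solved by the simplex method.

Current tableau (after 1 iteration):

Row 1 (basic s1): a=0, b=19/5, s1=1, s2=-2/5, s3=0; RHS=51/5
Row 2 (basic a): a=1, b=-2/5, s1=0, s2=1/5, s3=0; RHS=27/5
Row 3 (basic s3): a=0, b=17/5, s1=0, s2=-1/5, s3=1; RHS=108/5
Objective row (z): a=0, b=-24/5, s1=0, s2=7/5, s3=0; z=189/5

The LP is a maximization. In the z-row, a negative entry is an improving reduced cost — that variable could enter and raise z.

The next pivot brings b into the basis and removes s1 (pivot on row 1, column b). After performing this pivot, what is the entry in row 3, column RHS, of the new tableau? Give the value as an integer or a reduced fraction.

Pivot element is row 1, column b: 19/5.
Normalize row 1: new (row 1, RHS) = (51/5)/(19/5) = 51/19.
row 3 ← row 3 − (17/5)·(new row 1): 108/5 − (17/5)·(51/19) = 237/19.

237/19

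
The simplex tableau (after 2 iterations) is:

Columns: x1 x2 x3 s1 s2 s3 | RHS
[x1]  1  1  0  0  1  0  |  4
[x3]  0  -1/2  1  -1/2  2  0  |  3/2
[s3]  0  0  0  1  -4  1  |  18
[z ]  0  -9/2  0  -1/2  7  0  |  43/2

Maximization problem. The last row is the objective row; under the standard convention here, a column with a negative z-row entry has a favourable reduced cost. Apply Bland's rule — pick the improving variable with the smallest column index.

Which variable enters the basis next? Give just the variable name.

x2

Objective-row coefficients: x1: 0, x2: -9/2, x3: 0, s1: -1/2, s2: 7, s3: 0.
Improving columns: x2, s1. Bland's rule picks the smallest column index → x2.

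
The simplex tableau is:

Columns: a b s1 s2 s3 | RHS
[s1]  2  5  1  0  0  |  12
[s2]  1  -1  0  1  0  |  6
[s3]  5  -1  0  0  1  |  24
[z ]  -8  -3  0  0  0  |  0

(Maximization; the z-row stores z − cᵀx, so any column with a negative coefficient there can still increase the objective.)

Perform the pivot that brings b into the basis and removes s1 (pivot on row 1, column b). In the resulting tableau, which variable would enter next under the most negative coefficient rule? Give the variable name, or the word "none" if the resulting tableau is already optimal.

Pivot element 5. New z-row = old z-row − (-3)·(row 1/5).
Updated z-row coefficients: a: -34/5, b: 0, s1: 3/5, s2: 0, s3: 0.
The most negative is -34/5 in column a, so a would enter next.

a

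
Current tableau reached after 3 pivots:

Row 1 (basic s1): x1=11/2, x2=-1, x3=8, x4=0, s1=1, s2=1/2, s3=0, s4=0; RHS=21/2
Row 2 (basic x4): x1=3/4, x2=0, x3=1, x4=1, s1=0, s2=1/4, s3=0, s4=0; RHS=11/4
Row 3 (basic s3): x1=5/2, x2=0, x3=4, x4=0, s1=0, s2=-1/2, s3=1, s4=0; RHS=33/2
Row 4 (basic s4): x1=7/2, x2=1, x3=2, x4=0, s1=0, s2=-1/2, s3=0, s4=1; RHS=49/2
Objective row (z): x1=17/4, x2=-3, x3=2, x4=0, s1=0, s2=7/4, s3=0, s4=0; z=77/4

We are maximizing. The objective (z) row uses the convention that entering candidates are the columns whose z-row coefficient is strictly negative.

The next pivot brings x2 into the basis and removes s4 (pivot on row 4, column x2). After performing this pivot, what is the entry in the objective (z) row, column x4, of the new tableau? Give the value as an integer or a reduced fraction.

Pivot element is row 4, column x2: 1.
Normalize row 4: new (row 4, x4) = 0/1 = 0.
z-row ← z-row − (-3)·(new row 4): 0 − (-3)·0 = 0.

0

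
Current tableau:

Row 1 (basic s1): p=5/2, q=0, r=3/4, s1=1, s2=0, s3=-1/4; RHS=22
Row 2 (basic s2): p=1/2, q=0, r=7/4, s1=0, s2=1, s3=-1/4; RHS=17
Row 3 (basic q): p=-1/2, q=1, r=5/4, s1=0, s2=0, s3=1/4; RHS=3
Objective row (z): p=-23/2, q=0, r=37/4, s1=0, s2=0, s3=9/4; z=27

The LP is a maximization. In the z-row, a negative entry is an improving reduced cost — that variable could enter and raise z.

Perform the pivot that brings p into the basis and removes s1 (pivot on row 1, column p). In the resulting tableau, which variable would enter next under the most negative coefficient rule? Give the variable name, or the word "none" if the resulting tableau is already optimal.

none

Pivot element 5/2. New z-row = old z-row − (-23/2)·(row 1/(5/2)).
Updated z-row coefficients: p: 0, q: 0, r: 127/10, s1: 23/5, s2: 0, s3: 11/10.
No coefficient is strictly negative; the tableau after this pivot is optimal.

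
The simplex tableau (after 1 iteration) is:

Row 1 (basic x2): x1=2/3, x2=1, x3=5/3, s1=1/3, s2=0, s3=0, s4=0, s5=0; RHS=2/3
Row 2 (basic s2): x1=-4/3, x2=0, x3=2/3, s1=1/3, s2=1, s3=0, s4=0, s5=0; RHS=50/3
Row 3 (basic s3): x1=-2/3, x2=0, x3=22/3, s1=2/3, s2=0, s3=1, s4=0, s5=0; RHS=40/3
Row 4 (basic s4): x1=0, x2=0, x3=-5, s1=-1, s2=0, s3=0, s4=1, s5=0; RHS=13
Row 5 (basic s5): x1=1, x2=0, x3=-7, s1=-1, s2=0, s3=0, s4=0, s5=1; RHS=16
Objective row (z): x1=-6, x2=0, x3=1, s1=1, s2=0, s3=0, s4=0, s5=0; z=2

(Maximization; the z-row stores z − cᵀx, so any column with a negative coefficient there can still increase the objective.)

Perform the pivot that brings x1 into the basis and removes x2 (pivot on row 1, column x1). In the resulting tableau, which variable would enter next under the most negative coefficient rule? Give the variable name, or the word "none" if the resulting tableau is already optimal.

Pivot element 2/3. New z-row = old z-row − (-6)·(row 1/(2/3)).
Updated z-row coefficients: x1: 0, x2: 9, x3: 16, s1: 4, s2: 0, s3: 0, s4: 0, s5: 0.
No coefficient is strictly negative; the tableau after this pivot is optimal.

none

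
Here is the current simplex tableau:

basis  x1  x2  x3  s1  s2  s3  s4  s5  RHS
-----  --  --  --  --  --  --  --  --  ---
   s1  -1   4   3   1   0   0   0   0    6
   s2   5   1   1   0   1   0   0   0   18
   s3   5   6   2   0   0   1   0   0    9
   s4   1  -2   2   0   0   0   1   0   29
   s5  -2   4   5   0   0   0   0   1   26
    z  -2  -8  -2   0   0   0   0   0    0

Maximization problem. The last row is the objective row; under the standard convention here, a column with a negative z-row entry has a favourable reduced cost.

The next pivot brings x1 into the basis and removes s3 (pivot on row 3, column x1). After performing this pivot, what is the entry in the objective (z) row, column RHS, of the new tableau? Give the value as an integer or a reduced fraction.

Pivot element is row 3, column x1: 5.
Normalize row 3: new (row 3, RHS) = 9/5 = 9/5.
z-row ← z-row − (-2)·(new row 3): 0 − (-2)·(9/5) = 18/5.

18/5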